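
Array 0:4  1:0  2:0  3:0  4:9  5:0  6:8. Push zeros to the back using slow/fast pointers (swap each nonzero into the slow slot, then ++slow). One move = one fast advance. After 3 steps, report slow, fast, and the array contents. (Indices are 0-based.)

slow=1, fast=3, a=[4, 0, 0, 0, 9, 0, 8]

slow=0 fast=0: a[fast]=4≠0 swap→a[0]=4, slow++,fast++
slow=1 fast=1: a[fast]=0, fast++
slow=1 fast=2: a[fast]=0, fast++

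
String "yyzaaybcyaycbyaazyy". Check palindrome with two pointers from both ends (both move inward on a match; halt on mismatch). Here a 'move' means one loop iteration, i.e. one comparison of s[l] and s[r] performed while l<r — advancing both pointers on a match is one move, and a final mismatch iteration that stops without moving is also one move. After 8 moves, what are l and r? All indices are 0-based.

l=8, r=10

[0,18] 'y'=='y' → l++,r--
[1,17] 'y'=='y' → l++,r--
[2,16] 'z'=='z' → l++,r--
[3,15] 'a'=='a' → l++,r--
[4,14] 'a'=='a' → l++,r--
[5,13] 'y'=='y' → l++,r--
[6,12] 'b'=='b' → l++,r--
[7,11] 'c'=='c' → l++,r--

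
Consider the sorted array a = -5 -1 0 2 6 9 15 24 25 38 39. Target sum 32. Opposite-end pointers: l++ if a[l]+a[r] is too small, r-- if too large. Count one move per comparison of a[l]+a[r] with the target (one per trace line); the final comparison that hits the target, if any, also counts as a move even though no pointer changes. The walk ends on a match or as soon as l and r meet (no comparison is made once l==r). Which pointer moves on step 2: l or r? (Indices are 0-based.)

r

[0,10] -5+39=34 >32 → r--
[0,9] -5+38=33 >32 → r--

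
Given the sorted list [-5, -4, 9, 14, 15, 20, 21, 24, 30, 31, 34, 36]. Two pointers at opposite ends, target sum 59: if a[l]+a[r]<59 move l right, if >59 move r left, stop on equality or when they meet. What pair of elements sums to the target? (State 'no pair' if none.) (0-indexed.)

no pair

l=0 r=11: -5+36=31 <59, l++
l=1 r=11: -4+36=32 <59, l++
l=2 r=11: 9+36=45 <59, l++
l=3 r=11: 14+36=50 <59, l++
l=4 r=11: 15+36=51 <59, l++
l=5 r=11: 20+36=56 <59, l++
l=6 r=11: 21+36=57 <59, l++
l=7 r=11: 24+36=60 >59, r--
l=7 r=10: 24+34=58 <59, l++
l=8 r=10: 30+34=64 >59, r--
l=8 r=9: 30+31=61 >59, r--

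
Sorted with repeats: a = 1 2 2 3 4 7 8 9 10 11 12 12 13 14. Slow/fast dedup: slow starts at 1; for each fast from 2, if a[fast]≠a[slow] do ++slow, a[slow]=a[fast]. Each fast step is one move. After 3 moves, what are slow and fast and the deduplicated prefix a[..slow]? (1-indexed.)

slow=1 fast=2: a[fast]=2≠a[slow]=1 write a[2]=2, slow++,fast++
slow=2 fast=3: a[fast]=2=a[slow] dup, fast++
slow=2 fast=4: a[fast]=3≠a[slow]=2 write a[3]=3, slow++,fast++

slow=3, fast=5, prefix=[1, 2, 3]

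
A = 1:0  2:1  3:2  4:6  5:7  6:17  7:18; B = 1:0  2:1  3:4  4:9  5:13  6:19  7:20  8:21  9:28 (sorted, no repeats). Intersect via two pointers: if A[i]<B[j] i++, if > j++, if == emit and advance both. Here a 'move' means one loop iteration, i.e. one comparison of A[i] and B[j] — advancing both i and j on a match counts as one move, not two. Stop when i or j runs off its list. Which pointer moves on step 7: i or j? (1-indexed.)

j

i=1 j=1: 0==0 emit, i++,j++
i=2 j=2: 1==1 emit, i++,j++
i=3 j=3: 2<4, i++
i=4 j=3: 6>4, j++
i=4 j=4: 6<9, i++
i=5 j=4: 7<9, i++
i=6 j=4: 17>9, j++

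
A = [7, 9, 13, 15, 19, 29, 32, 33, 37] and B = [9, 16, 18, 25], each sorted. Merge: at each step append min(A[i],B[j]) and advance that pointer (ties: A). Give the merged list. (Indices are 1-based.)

[7, 9, 9, 13, 15, 16, 18, 19, 25, 29, 32, 33, 37]

i=1 j=1: A[i]=7<=B[j]=9 take 7, i++
i=2 j=1: A[i]=9<=B[j]=9 take 9, i++
i=3 j=1: A[i]=13>B[j]=9 take 9, j++
i=3 j=2: A[i]=13<=B[j]=16 take 13, i++
i=4 j=2: A[i]=15<=B[j]=16 take 15, i++
i=5 j=2: A[i]=19>B[j]=16 take 16, j++
i=5 j=3: A[i]=19>B[j]=18 take 18, j++
i=5 j=4: A[i]=19<=B[j]=25 take 19, i++
i=6 j=4: A[i]=29>B[j]=25 take 25, j++
i=6 j=5: B done, take A[i]=29, i++
i=7 j=5: B done, take A[i]=32, i++
i=8 j=5: B done, take A[i]=33, i++
i=9 j=5: B done, take A[i]=37, i++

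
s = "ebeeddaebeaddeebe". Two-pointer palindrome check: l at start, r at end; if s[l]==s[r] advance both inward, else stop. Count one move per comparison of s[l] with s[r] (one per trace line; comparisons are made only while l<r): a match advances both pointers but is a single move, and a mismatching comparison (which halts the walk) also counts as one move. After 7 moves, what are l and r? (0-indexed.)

l=7, r=9

[0,16] 'e'=='e' → l++,r--
[1,15] 'b'=='b' → l++,r--
[2,14] 'e'=='e' → l++,r--
[3,13] 'e'=='e' → l++,r--
[4,12] 'd'=='d' → l++,r--
[5,11] 'd'=='d' → l++,r--
[6,10] 'a'=='a' → l++,r--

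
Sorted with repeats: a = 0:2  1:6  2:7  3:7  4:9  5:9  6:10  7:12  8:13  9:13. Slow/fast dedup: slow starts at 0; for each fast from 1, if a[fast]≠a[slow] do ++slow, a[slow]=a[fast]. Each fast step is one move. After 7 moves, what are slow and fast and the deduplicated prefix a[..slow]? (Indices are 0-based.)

slow=0 fast=1: a[fast]=6≠a[slow]=2 write a[1]=6, slow++,fast++
slow=1 fast=2: a[fast]=7≠a[slow]=6 write a[2]=7, slow++,fast++
slow=2 fast=3: a[fast]=7=a[slow] dup, fast++
slow=2 fast=4: a[fast]=9≠a[slow]=7 write a[3]=9, slow++,fast++
slow=3 fast=5: a[fast]=9=a[slow] dup, fast++
slow=3 fast=6: a[fast]=10≠a[slow]=9 write a[4]=10, slow++,fast++
slow=4 fast=7: a[fast]=12≠a[slow]=10 write a[5]=12, slow++,fast++

slow=5, fast=8, prefix=[2, 6, 7, 9, 10, 12]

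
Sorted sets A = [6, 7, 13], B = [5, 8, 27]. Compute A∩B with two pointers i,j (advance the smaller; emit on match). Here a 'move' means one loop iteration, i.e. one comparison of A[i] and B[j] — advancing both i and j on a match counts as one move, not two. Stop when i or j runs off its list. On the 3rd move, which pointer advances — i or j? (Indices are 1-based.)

i=1 j=1: 6>5, j++
i=1 j=2: 6<8, i++
i=2 j=2: 7<8, i++

i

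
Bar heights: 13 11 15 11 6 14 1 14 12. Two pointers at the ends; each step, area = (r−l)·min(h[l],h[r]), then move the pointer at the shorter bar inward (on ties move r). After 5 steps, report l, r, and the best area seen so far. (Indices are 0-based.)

[0,8] min(13,12)*8=96 best=96 * → r--
[0,7] min(13,14)*7=91 best=96 → l++
[1,7] min(11,14)*6=66 best=96 → l++
[2,7] min(15,14)*5=70 best=96 → r--
[2,6] min(15,1)*4=4 best=96 → r--

l=2, r=5, best area=96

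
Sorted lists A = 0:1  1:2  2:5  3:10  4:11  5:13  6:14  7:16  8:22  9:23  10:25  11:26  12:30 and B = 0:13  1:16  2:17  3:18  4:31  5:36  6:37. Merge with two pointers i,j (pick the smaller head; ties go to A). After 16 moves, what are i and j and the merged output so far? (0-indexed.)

i=12, j=4, merged so far=[1, 2, 5, 10, 11, 13, 13, 14, 16, 16, 17, 18, 22, 23, 25, 26]

[i=0,j=0] A[i]=1<=B[j]=13 take 1 → i++
[i=1,j=0] A[i]=2<=B[j]=13 take 2 → i++
[i=2,j=0] A[i]=5<=B[j]=13 take 5 → i++
[i=3,j=0] A[i]=10<=B[j]=13 take 10 → i++
[i=4,j=0] A[i]=11<=B[j]=13 take 11 → i++
[i=5,j=0] A[i]=13<=B[j]=13 take 13 → i++
[i=6,j=0] A[i]=14>B[j]=13 take 13 → j++
[i=6,j=1] A[i]=14<=B[j]=16 take 14 → i++
[i=7,j=1] A[i]=16<=B[j]=16 take 16 → i++
[i=8,j=1] A[i]=22>B[j]=16 take 16 → j++
[i=8,j=2] A[i]=22>B[j]=17 take 17 → j++
[i=8,j=3] A[i]=22>B[j]=18 take 18 → j++
[i=8,j=4] A[i]=22<=B[j]=31 take 22 → i++
[i=9,j=4] A[i]=23<=B[j]=31 take 23 → i++
[i=10,j=4] A[i]=25<=B[j]=31 take 25 → i++
[i=11,j=4] A[i]=26<=B[j]=31 take 26 → i++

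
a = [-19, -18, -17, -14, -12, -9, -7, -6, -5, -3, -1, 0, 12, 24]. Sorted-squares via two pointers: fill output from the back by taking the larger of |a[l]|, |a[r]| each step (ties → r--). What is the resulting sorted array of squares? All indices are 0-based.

[0, 1, 9, 25, 36, 49, 81, 144, 144, 196, 289, 324, 361, 576]

[0,13] |-19|<=|24| out[13]=576 → r--
[0,12] |-19|>|12| out[12]=361 → l++
[1,12] |-18|>|12| out[11]=324 → l++
[2,12] |-17|>|12| out[10]=289 → l++
[3,12] |-14|>|12| out[9]=196 → l++
[4,12] |-12|<=|12| out[8]=144 → r--
[4,11] |-12|>|0| out[7]=144 → l++
[5,11] |-9|>|0| out[6]=81 → l++
[6,11] |-7|>|0| out[5]=49 → l++
[7,11] |-6|>|0| out[4]=36 → l++
[8,11] |-5|>|0| out[3]=25 → l++
[9,11] |-3|>|0| out[2]=9 → l++
[10,11] |-1|>|0| out[1]=1 → l++
[11,11] |0|<=|0| out[0]=0 → r--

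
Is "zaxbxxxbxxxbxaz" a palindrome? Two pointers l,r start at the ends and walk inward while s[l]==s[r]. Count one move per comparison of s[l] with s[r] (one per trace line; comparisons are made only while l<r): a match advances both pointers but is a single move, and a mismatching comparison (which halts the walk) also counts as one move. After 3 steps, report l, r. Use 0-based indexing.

l=3, r=11

l=0 r=14: 'z'=='z', l++,r--
l=1 r=13: 'a'=='a', l++,r--
l=2 r=12: 'x'=='x', l++,r--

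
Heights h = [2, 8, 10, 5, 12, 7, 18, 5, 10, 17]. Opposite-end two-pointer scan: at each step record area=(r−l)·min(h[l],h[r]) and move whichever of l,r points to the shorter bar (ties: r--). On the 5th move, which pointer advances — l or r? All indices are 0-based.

l

l=0 r=9: min(2,17)*9=18 best=18 *, l++
l=1 r=9: min(8,17)*8=64 best=64 *, l++
l=2 r=9: min(10,17)*7=70 best=70 *, l++
l=3 r=9: min(5,17)*6=30 best=70, l++
l=4 r=9: min(12,17)*5=60 best=70, l++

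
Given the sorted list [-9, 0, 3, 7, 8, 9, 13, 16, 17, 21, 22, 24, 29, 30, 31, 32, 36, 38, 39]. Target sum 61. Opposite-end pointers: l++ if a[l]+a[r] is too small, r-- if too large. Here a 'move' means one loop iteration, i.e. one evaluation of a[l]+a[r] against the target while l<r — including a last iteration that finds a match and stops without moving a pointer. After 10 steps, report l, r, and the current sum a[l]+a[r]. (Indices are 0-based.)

l=10, r=18, sum=61

l=0 r=18: -9+39=30 <61, l++
l=1 r=18: 0+39=39 <61, l++
l=2 r=18: 3+39=42 <61, l++
l=3 r=18: 7+39=46 <61, l++
l=4 r=18: 8+39=47 <61, l++
l=5 r=18: 9+39=48 <61, l++
l=6 r=18: 13+39=52 <61, l++
l=7 r=18: 16+39=55 <61, l++
l=8 r=18: 17+39=56 <61, l++
l=9 r=18: 21+39=60 <61, l++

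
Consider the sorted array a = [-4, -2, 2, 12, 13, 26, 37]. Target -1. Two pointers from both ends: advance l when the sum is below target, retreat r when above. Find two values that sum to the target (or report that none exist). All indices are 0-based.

no pair

l=0 r=6: -4+37=33 >-1, r--
l=0 r=5: -4+26=22 >-1, r--
l=0 r=4: -4+13=9 >-1, r--
l=0 r=3: -4+12=8 >-1, r--
l=0 r=2: -4+2=-2 <-1, l++
l=1 r=2: -2+2=0 >-1, r--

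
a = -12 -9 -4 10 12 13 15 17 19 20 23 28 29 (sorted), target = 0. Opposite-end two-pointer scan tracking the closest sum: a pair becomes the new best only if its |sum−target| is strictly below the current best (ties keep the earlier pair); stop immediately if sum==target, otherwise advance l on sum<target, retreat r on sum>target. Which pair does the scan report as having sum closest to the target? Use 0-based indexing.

[0,12] -12+29=17 d=17 * → r--
[0,11] -12+28=16 d=16 * → r--
[0,10] -12+23=11 d=11 * → r--
[0,9] -12+20=8 d=8 * → r--
[0,8] -12+19=7 d=7 * → r--
[0,7] -12+17=5 d=5 * → r--
[0,6] -12+15=3 d=3 * → r--
[0,5] -12+13=1 d=1 * → r--
[0,4] -12+12=0 d=0 * → stop

pair (-12, 12) with sum 0 (|Δ|=0)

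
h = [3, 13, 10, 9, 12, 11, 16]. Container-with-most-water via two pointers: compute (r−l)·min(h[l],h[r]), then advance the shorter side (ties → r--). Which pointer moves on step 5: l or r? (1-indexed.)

l=1 r=7: min(3,16)*6=18 best=18 *, l++
l=2 r=7: min(13,16)*5=65 best=65 *, l++
l=3 r=7: min(10,16)*4=40 best=65, l++
l=4 r=7: min(9,16)*3=27 best=65, l++
l=5 r=7: min(12,16)*2=24 best=65, l++

l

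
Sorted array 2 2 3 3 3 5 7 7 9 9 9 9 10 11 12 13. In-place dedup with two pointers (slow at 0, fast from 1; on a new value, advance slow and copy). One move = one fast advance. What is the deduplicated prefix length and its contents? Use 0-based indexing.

length 9; prefix = [2, 3, 5, 7, 9, 10, 11, 12, 13]

slow=0 fast=1: a[fast]=2=a[slow] dup, fast++
slow=0 fast=2: a[fast]=3≠a[slow]=2 write a[1]=3, slow++,fast++
slow=1 fast=3: a[fast]=3=a[slow] dup, fast++
slow=1 fast=4: a[fast]=3=a[slow] dup, fast++
slow=1 fast=5: a[fast]=5≠a[slow]=3 write a[2]=5, slow++,fast++
slow=2 fast=6: a[fast]=7≠a[slow]=5 write a[3]=7, slow++,fast++
slow=3 fast=7: a[fast]=7=a[slow] dup, fast++
slow=3 fast=8: a[fast]=9≠a[slow]=7 write a[4]=9, slow++,fast++
slow=4 fast=9: a[fast]=9=a[slow] dup, fast++
slow=4 fast=10: a[fast]=9=a[slow] dup, fast++
slow=4 fast=11: a[fast]=9=a[slow] dup, fast++
slow=4 fast=12: a[fast]=10≠a[slow]=9 write a[5]=10, slow++,fast++
slow=5 fast=13: a[fast]=11≠a[slow]=10 write a[6]=11, slow++,fast++
slow=6 fast=14: a[fast]=12≠a[slow]=11 write a[7]=12, slow++,fast++
slow=7 fast=15: a[fast]=13≠a[slow]=12 write a[8]=13, slow++,fast++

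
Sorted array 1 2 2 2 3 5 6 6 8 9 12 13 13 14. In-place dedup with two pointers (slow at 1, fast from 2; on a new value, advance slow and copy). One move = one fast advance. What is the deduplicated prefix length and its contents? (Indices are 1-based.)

(s=1,f=2) a[fast]=2≠a[slow]=1 write a[2]=2 → slow++,fast++
(s=2,f=3) a[fast]=2=a[slow] dup → fast++
(s=2,f=4) a[fast]=2=a[slow] dup → fast++
(s=2,f=5) a[fast]=3≠a[slow]=2 write a[3]=3 → slow++,fast++
(s=3,f=6) a[fast]=5≠a[slow]=3 write a[4]=5 → slow++,fast++
(s=4,f=7) a[fast]=6≠a[slow]=5 write a[5]=6 → slow++,fast++
(s=5,f=8) a[fast]=6=a[slow] dup → fast++
(s=5,f=9) a[fast]=8≠a[slow]=6 write a[6]=8 → slow++,fast++
(s=6,f=10) a[fast]=9≠a[slow]=8 write a[7]=9 → slow++,fast++
(s=7,f=11) a[fast]=12≠a[slow]=9 write a[8]=12 → slow++,fast++
(s=8,f=12) a[fast]=13≠a[slow]=12 write a[9]=13 → slow++,fast++
(s=9,f=13) a[fast]=13=a[slow] dup → fast++
(s=9,f=14) a[fast]=14≠a[slow]=13 write a[10]=14 → slow++,fast++

length 10; prefix = [1, 2, 3, 5, 6, 8, 9, 12, 13, 14]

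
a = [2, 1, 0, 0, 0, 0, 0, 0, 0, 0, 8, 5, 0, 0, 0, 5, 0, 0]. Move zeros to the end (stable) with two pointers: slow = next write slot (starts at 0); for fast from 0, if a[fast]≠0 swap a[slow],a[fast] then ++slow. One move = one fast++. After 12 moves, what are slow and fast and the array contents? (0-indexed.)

slow=4, fast=12, a=[2, 1, 8, 5, 0, 0, 0, 0, 0, 0, 0, 0, 0, 0, 0, 5, 0, 0]

(s=0,f=0) a[fast]=2≠0 swap→a[0]=2 → slow++,fast++
(s=1,f=1) a[fast]=1≠0 swap→a[1]=1 → slow++,fast++
(s=2,f=2) a[fast]=0 → fast++
(s=2,f=3) a[fast]=0 → fast++
(s=2,f=4) a[fast]=0 → fast++
(s=2,f=5) a[fast]=0 → fast++
(s=2,f=6) a[fast]=0 → fast++
(s=2,f=7) a[fast]=0 → fast++
(s=2,f=8) a[fast]=0 → fast++
(s=2,f=9) a[fast]=0 → fast++
(s=2,f=10) a[fast]=8≠0 swap→a[2]=8 → slow++,fast++
(s=3,f=11) a[fast]=5≠0 swap→a[3]=5 → slow++,fast++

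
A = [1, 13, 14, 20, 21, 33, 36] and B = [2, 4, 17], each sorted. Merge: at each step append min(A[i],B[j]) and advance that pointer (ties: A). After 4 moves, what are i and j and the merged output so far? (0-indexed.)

i=2, j=2, merged so far=[1, 2, 4, 13]

[i=0,j=0] A[i]=1<=B[j]=2 take 1 → i++
[i=1,j=0] A[i]=13>B[j]=2 take 2 → j++
[i=1,j=1] A[i]=13>B[j]=4 take 4 → j++
[i=1,j=2] A[i]=13<=B[j]=17 take 13 → i++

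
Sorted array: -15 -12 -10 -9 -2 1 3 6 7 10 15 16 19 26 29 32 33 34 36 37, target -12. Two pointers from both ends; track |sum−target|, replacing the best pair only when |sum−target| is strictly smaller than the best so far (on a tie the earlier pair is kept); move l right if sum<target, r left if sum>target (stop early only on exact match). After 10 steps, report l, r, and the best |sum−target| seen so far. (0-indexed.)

[0,19] -15+37=22 d=34 * → r--
[0,18] -15+36=21 d=33 * → r--
[0,17] -15+34=19 d=31 * → r--
[0,16] -15+33=18 d=30 * → r--
[0,15] -15+32=17 d=29 * → r--
[0,14] -15+29=14 d=26 * → r--
[0,13] -15+26=11 d=23 * → r--
[0,12] -15+19=4 d=16 * → r--
[0,11] -15+16=1 d=13 * → r--
[0,10] -15+15=0 d=12 * → r--

l=0, r=9, best |Δ|=12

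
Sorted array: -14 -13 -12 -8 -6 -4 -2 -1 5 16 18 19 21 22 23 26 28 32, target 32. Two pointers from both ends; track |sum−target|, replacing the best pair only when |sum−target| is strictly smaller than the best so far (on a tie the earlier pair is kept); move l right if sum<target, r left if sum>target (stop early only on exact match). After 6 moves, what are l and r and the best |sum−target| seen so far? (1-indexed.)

[1,18] -14+32=18 d=14 * → l++
[2,18] -13+32=19 d=13 * → l++
[3,18] -12+32=20 d=12 * → l++
[4,18] -8+32=24 d=8 * → l++
[5,18] -6+32=26 d=6 * → l++
[6,18] -4+32=28 d=4 * → l++

l=7, r=18, best |Δ|=4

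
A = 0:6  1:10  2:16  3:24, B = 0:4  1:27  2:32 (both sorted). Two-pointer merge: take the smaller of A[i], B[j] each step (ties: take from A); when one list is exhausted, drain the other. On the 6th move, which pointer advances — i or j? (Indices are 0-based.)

j

i=0 j=0: A[i]=6>B[j]=4 take 4, j++
i=0 j=1: A[i]=6<=B[j]=27 take 6, i++
i=1 j=1: A[i]=10<=B[j]=27 take 10, i++
i=2 j=1: A[i]=16<=B[j]=27 take 16, i++
i=3 j=1: A[i]=24<=B[j]=27 take 24, i++
i=4 j=1: A done, take B[j]=27, j++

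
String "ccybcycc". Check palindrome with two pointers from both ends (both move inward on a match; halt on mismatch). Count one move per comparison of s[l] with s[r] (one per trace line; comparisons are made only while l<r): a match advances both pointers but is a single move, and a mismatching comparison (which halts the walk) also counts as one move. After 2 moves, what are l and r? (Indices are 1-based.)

l=1 r=8: 'c'=='c', l++,r--
l=2 r=7: 'c'=='c', l++,r--

l=3, r=6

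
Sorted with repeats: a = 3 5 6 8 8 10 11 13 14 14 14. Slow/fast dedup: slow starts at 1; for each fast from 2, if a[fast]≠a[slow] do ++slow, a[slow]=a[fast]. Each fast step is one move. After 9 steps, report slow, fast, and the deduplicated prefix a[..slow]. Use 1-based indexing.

slow=1 fast=2: a[fast]=5≠a[slow]=3 write a[2]=5, slow++,fast++
slow=2 fast=3: a[fast]=6≠a[slow]=5 write a[3]=6, slow++,fast++
slow=3 fast=4: a[fast]=8≠a[slow]=6 write a[4]=8, slow++,fast++
slow=4 fast=5: a[fast]=8=a[slow] dup, fast++
slow=4 fast=6: a[fast]=10≠a[slow]=8 write a[5]=10, slow++,fast++
slow=5 fast=7: a[fast]=11≠a[slow]=10 write a[6]=11, slow++,fast++
slow=6 fast=8: a[fast]=13≠a[slow]=11 write a[7]=13, slow++,fast++
slow=7 fast=9: a[fast]=14≠a[slow]=13 write a[8]=14, slow++,fast++
slow=8 fast=10: a[fast]=14=a[slow] dup, fast++

slow=8, fast=11, prefix=[3, 5, 6, 8, 10, 11, 13, 14]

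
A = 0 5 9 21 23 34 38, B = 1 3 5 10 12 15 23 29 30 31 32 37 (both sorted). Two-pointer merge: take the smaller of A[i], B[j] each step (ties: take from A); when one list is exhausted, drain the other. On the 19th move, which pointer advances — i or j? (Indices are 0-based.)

i=0 j=0: A[i]=0<=B[j]=1 take 0, i++
i=1 j=0: A[i]=5>B[j]=1 take 1, j++
i=1 j=1: A[i]=5>B[j]=3 take 3, j++
i=1 j=2: A[i]=5<=B[j]=5 take 5, i++
i=2 j=2: A[i]=9>B[j]=5 take 5, j++
i=2 j=3: A[i]=9<=B[j]=10 take 9, i++
i=3 j=3: A[i]=21>B[j]=10 take 10, j++
i=3 j=4: A[i]=21>B[j]=12 take 12, j++
i=3 j=5: A[i]=21>B[j]=15 take 15, j++
i=3 j=6: A[i]=21<=B[j]=23 take 21, i++
i=4 j=6: A[i]=23<=B[j]=23 take 23, i++
i=5 j=6: A[i]=34>B[j]=23 take 23, j++
i=5 j=7: A[i]=34>B[j]=29 take 29, j++
i=5 j=8: A[i]=34>B[j]=30 take 30, j++
i=5 j=9: A[i]=34>B[j]=31 take 31, j++
i=5 j=10: A[i]=34>B[j]=32 take 32, j++
i=5 j=11: A[i]=34<=B[j]=37 take 34, i++
i=6 j=11: A[i]=38>B[j]=37 take 37, j++
i=6 j=12: B done, take A[i]=38, i++

i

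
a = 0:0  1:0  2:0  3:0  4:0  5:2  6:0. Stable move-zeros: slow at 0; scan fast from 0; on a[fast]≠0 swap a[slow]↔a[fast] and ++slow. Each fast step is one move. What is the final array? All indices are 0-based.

slow=0 fast=0: a[fast]=0, fast++
slow=0 fast=1: a[fast]=0, fast++
slow=0 fast=2: a[fast]=0, fast++
slow=0 fast=3: a[fast]=0, fast++
slow=0 fast=4: a[fast]=0, fast++
slow=0 fast=5: a[fast]=2≠0 swap→a[0]=2, slow++,fast++
slow=1 fast=6: a[fast]=0, fast++

[2, 0, 0, 0, 0, 0, 0]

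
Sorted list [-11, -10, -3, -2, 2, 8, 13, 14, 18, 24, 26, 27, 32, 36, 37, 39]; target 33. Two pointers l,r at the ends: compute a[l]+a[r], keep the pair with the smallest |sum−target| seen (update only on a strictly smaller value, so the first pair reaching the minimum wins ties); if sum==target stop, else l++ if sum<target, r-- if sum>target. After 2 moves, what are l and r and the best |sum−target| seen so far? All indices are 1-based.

l=3, r=16, best |Δ|=4

[1,16] -11+39=28 d=5 * → l++
[2,16] -10+39=29 d=4 * → l++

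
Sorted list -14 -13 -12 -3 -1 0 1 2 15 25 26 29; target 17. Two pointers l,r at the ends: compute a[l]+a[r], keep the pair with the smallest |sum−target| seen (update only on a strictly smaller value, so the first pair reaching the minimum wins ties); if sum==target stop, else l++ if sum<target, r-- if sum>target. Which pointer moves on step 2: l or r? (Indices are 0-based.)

l

l=0 r=11: -14+29=15 d=2 *, l++
l=1 r=11: -13+29=16 d=1 *, l++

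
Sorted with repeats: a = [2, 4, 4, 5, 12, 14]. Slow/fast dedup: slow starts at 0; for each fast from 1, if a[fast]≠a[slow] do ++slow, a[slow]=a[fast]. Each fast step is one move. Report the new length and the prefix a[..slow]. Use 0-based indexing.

slow=0 fast=1: a[fast]=4≠a[slow]=2 write a[1]=4, slow++,fast++
slow=1 fast=2: a[fast]=4=a[slow] dup, fast++
slow=1 fast=3: a[fast]=5≠a[slow]=4 write a[2]=5, slow++,fast++
slow=2 fast=4: a[fast]=12≠a[slow]=5 write a[3]=12, slow++,fast++
slow=3 fast=5: a[fast]=14≠a[slow]=12 write a[4]=14, slow++,fast++

length 5; prefix = [2, 4, 5, 12, 14]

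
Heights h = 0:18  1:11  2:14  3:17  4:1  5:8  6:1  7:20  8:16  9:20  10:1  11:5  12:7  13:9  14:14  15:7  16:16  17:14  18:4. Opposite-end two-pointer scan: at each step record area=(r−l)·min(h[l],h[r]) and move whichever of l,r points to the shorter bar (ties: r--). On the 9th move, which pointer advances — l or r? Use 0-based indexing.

[0,18] min(18,4)*18=72 best=72 * → r--
[0,17] min(18,14)*17=238 best=238 * → r--
[0,16] min(18,16)*16=256 best=256 * → r--
[0,15] min(18,7)*15=105 best=256 → r--
[0,14] min(18,14)*14=196 best=256 → r--
[0,13] min(18,9)*13=117 best=256 → r--
[0,12] min(18,7)*12=84 best=256 → r--
[0,11] min(18,5)*11=55 best=256 → r--
[0,10] min(18,1)*10=10 best=256 → r--

r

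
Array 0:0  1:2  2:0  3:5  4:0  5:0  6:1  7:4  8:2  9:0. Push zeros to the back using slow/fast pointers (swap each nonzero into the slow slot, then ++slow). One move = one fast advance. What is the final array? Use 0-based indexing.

[2, 5, 1, 4, 2, 0, 0, 0, 0, 0]

slow=0 fast=0: a[fast]=0, fast++
slow=0 fast=1: a[fast]=2≠0 swap→a[0]=2, slow++,fast++
slow=1 fast=2: a[fast]=0, fast++
slow=1 fast=3: a[fast]=5≠0 swap→a[1]=5, slow++,fast++
slow=2 fast=4: a[fast]=0, fast++
slow=2 fast=5: a[fast]=0, fast++
slow=2 fast=6: a[fast]=1≠0 swap→a[2]=1, slow++,fast++
slow=3 fast=7: a[fast]=4≠0 swap→a[3]=4, slow++,fast++
slow=4 fast=8: a[fast]=2≠0 swap→a[4]=2, slow++,fast++
slow=5 fast=9: a[fast]=0, fast++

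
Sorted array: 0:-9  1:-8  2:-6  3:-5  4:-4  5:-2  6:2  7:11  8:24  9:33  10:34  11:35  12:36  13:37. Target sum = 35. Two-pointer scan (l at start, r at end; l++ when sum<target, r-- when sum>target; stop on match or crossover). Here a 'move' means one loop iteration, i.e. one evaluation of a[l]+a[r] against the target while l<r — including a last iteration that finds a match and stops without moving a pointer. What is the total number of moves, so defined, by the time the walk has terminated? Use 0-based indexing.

l=0 r=13: -9+37=28 <35, l++
l=1 r=13: -8+37=29 <35, l++
l=2 r=13: -6+37=31 <35, l++
l=3 r=13: -5+37=32 <35, l++
l=4 r=13: -4+37=33 <35, l++
l=5 r=13: -2+37=35, found

6 moves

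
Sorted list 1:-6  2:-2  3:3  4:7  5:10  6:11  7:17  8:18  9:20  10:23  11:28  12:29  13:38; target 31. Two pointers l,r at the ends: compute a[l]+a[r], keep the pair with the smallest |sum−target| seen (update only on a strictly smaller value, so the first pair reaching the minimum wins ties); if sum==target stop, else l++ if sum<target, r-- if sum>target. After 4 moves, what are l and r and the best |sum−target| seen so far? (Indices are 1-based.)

l=1 r=13: -6+38=32 d=1 *, r--
l=1 r=12: -6+29=23 d=8, l++
l=2 r=12: -2+29=27 d=4, l++
l=3 r=12: 3+29=32 d=1, r--

l=3, r=11, best |Δ|=1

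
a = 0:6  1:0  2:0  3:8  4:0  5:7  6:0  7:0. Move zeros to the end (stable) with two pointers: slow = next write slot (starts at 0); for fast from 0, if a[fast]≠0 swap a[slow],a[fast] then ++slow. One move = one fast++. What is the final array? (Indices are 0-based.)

slow=0 fast=0: a[fast]=6≠0 swap→a[0]=6, slow++,fast++
slow=1 fast=1: a[fast]=0, fast++
slow=1 fast=2: a[fast]=0, fast++
slow=1 fast=3: a[fast]=8≠0 swap→a[1]=8, slow++,fast++
slow=2 fast=4: a[fast]=0, fast++
slow=2 fast=5: a[fast]=7≠0 swap→a[2]=7, slow++,fast++
slow=3 fast=6: a[fast]=0, fast++
slow=3 fast=7: a[fast]=0, fast++

[6, 8, 7, 0, 0, 0, 0, 0]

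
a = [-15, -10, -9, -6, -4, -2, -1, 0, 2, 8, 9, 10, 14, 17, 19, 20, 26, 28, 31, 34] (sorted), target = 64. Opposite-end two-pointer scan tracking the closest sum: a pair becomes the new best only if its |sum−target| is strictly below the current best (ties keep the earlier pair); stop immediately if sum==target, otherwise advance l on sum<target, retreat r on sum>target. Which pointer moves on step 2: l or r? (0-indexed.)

l

[0,19] -15+34=19 d=45 * → l++
[1,19] -10+34=24 d=40 * → l++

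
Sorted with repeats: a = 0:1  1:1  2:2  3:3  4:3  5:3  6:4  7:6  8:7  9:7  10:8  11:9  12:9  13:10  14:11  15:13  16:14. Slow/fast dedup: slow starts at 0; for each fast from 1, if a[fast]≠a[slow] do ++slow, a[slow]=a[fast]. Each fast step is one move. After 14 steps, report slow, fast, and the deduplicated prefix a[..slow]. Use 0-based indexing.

(s=0,f=1) a[fast]=1=a[slow] dup → fast++
(s=0,f=2) a[fast]=2≠a[slow]=1 write a[1]=2 → slow++,fast++
(s=1,f=3) a[fast]=3≠a[slow]=2 write a[2]=3 → slow++,fast++
(s=2,f=4) a[fast]=3=a[slow] dup → fast++
(s=2,f=5) a[fast]=3=a[slow] dup → fast++
(s=2,f=6) a[fast]=4≠a[slow]=3 write a[3]=4 → slow++,fast++
(s=3,f=7) a[fast]=6≠a[slow]=4 write a[4]=6 → slow++,fast++
(s=4,f=8) a[fast]=7≠a[slow]=6 write a[5]=7 → slow++,fast++
(s=5,f=9) a[fast]=7=a[slow] dup → fast++
(s=5,f=10) a[fast]=8≠a[slow]=7 write a[6]=8 → slow++,fast++
(s=6,f=11) a[fast]=9≠a[slow]=8 write a[7]=9 → slow++,fast++
(s=7,f=12) a[fast]=9=a[slow] dup → fast++
(s=7,f=13) a[fast]=10≠a[slow]=9 write a[8]=10 → slow++,fast++
(s=8,f=14) a[fast]=11≠a[slow]=10 write a[9]=11 → slow++,fast++

slow=9, fast=15, prefix=[1, 2, 3, 4, 6, 7, 8, 9, 10, 11]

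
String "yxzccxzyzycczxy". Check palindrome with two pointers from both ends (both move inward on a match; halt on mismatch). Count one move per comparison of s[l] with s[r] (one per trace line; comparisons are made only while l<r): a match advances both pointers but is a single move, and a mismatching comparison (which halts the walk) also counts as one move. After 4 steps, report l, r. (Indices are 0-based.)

l=4, r=10

[0,14] 'y'=='y' → l++,r--
[1,13] 'x'=='x' → l++,r--
[2,12] 'z'=='z' → l++,r--
[3,11] 'c'=='c' → l++,r--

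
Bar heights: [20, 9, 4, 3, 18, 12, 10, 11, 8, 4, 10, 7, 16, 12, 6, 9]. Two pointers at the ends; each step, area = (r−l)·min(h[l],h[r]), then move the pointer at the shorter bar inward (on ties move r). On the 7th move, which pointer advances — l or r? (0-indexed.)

r

[0,15] min(20,9)*15=135 best=135 * → r--
[0,14] min(20,6)*14=84 best=135 → r--
[0,13] min(20,12)*13=156 best=156 * → r--
[0,12] min(20,16)*12=192 best=192 * → r--
[0,11] min(20,7)*11=77 best=192 → r--
[0,10] min(20,10)*10=100 best=192 → r--
[0,9] min(20,4)*9=36 best=192 → r--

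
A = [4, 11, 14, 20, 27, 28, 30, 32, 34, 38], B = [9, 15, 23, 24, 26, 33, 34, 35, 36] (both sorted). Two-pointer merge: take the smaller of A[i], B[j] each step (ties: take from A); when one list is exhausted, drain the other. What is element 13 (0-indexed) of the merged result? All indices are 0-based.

merged[13] = 33

i=0 j=0: A[i]=4<=B[j]=9 take 4, i++
i=1 j=0: A[i]=11>B[j]=9 take 9, j++
i=1 j=1: A[i]=11<=B[j]=15 take 11, i++
i=2 j=1: A[i]=14<=B[j]=15 take 14, i++
i=3 j=1: A[i]=20>B[j]=15 take 15, j++
i=3 j=2: A[i]=20<=B[j]=23 take 20, i++
i=4 j=2: A[i]=27>B[j]=23 take 23, j++
i=4 j=3: A[i]=27>B[j]=24 take 24, j++
i=4 j=4: A[i]=27>B[j]=26 take 26, j++
i=4 j=5: A[i]=27<=B[j]=33 take 27, i++
i=5 j=5: A[i]=28<=B[j]=33 take 28, i++
i=6 j=5: A[i]=30<=B[j]=33 take 30, i++
i=7 j=5: A[i]=32<=B[j]=33 take 32, i++
i=8 j=5: A[i]=34>B[j]=33 take 33, j++
i=8 j=6: A[i]=34<=B[j]=34 take 34, i++
i=9 j=6: A[i]=38>B[j]=34 take 34, j++
i=9 j=7: A[i]=38>B[j]=35 take 35, j++
i=9 j=8: A[i]=38>B[j]=36 take 36, j++
i=9 j=9: B done, take A[i]=38, i++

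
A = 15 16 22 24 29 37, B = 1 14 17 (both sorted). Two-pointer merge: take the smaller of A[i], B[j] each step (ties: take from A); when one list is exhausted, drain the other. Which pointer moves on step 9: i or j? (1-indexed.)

i

[i=1,j=1] A[i]=15>B[j]=1 take 1 → j++
[i=1,j=2] A[i]=15>B[j]=14 take 14 → j++
[i=1,j=3] A[i]=15<=B[j]=17 take 15 → i++
[i=2,j=3] A[i]=16<=B[j]=17 take 16 → i++
[i=3,j=3] A[i]=22>B[j]=17 take 17 → j++
[i=3,j=4] B done, take A[i]=22 → i++
[i=4,j=4] B done, take A[i]=24 → i++
[i=5,j=4] B done, take A[i]=29 → i++
[i=6,j=4] B done, take A[i]=37 → i++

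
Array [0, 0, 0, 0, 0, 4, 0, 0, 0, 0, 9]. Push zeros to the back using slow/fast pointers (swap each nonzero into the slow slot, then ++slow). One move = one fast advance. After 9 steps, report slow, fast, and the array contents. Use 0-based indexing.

slow=1, fast=9, a=[4, 0, 0, 0, 0, 0, 0, 0, 0, 0, 9]

slow=0 fast=0: a[fast]=0, fast++
slow=0 fast=1: a[fast]=0, fast++
slow=0 fast=2: a[fast]=0, fast++
slow=0 fast=3: a[fast]=0, fast++
slow=0 fast=4: a[fast]=0, fast++
slow=0 fast=5: a[fast]=4≠0 swap→a[0]=4, slow++,fast++
slow=1 fast=6: a[fast]=0, fast++
slow=1 fast=7: a[fast]=0, fast++
slow=1 fast=8: a[fast]=0, fast++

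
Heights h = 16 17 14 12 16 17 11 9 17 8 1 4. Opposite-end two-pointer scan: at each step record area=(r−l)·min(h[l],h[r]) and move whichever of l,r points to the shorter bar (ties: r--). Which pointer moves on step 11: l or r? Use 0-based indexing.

[0,11] min(16,4)*11=44 best=44 * → r--
[0,10] min(16,1)*10=10 best=44 → r--
[0,9] min(16,8)*9=72 best=72 * → r--
[0,8] min(16,17)*8=128 best=128 * → l++
[1,8] min(17,17)*7=119 best=128 → r--
[1,7] min(17,9)*6=54 best=128 → r--
[1,6] min(17,11)*5=55 best=128 → r--
[1,5] min(17,17)*4=68 best=128 → r--
[1,4] min(17,16)*3=48 best=128 → r--
[1,3] min(17,12)*2=24 best=128 → r--
[1,2] min(17,14)*1=14 best=128 → r--

r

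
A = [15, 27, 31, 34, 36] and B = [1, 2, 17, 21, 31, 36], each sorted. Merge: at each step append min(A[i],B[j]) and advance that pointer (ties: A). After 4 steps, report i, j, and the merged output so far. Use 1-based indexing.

i=2, j=4, merged so far=[1, 2, 15, 17]

[i=1,j=1] A[i]=15>B[j]=1 take 1 → j++
[i=1,j=2] A[i]=15>B[j]=2 take 2 → j++
[i=1,j=3] A[i]=15<=B[j]=17 take 15 → i++
[i=2,j=3] A[i]=27>B[j]=17 take 17 → j++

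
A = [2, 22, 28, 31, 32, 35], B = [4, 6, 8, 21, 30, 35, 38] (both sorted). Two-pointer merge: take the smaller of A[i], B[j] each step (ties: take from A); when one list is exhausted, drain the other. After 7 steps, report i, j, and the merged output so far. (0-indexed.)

i=0 j=0: A[i]=2<=B[j]=4 take 2, i++
i=1 j=0: A[i]=22>B[j]=4 take 4, j++
i=1 j=1: A[i]=22>B[j]=6 take 6, j++
i=1 j=2: A[i]=22>B[j]=8 take 8, j++
i=1 j=3: A[i]=22>B[j]=21 take 21, j++
i=1 j=4: A[i]=22<=B[j]=30 take 22, i++
i=2 j=4: A[i]=28<=B[j]=30 take 28, i++

i=3, j=4, merged so far=[2, 4, 6, 8, 21, 22, 28]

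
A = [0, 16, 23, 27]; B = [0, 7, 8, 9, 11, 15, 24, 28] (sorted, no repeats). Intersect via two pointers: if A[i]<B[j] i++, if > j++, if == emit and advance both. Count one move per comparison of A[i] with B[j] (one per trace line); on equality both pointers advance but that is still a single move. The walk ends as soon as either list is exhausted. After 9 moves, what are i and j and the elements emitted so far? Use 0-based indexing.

i=3, j=7, emitted=[0]

i=0 j=0: 0==0 emit, i++,j++
i=1 j=1: 16>7, j++
i=1 j=2: 16>8, j++
i=1 j=3: 16>9, j++
i=1 j=4: 16>11, j++
i=1 j=5: 16>15, j++
i=1 j=6: 16<24, i++
i=2 j=6: 23<24, i++
i=3 j=6: 27>24, j++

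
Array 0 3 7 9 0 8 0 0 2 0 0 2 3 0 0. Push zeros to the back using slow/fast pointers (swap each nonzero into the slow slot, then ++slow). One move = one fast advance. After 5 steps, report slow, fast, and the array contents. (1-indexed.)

(s=1,f=1) a[fast]=0 → fast++
(s=1,f=2) a[fast]=3≠0 swap→a[1]=3 → slow++,fast++
(s=2,f=3) a[fast]=7≠0 swap→a[2]=7 → slow++,fast++
(s=3,f=4) a[fast]=9≠0 swap→a[3]=9 → slow++,fast++
(s=4,f=5) a[fast]=0 → fast++

slow=4, fast=6, a=[3, 7, 9, 0, 0, 8, 0, 0, 2, 0, 0, 2, 3, 0, 0]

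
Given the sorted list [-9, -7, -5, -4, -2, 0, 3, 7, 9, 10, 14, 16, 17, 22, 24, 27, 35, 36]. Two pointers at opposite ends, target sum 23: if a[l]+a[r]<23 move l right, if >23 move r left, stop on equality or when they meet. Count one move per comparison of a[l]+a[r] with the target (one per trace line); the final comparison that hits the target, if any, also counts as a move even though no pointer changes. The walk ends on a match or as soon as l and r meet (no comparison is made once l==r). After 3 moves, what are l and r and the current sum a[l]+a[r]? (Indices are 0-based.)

[0,17] -9+36=27 >23 → r--
[0,16] -9+35=26 >23 → r--
[0,15] -9+27=18 <23 → l++

l=1, r=15, sum=20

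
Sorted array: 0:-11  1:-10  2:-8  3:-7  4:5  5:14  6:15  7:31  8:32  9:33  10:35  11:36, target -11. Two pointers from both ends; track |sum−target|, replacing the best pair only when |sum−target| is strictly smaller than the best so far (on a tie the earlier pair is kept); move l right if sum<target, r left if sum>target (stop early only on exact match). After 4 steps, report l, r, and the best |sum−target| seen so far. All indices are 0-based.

l=0, r=7, best |Δ|=32

l=0 r=11: -11+36=25 d=36 *, r--
l=0 r=10: -11+35=24 d=35 *, r--
l=0 r=9: -11+33=22 d=33 *, r--
l=0 r=8: -11+32=21 d=32 *, r--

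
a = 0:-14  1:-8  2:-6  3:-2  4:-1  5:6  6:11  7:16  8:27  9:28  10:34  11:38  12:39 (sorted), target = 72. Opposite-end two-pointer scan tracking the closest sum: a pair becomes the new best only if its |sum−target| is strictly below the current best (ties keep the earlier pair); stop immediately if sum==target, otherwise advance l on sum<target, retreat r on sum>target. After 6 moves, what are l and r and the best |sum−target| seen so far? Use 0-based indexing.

[0,12] -14+39=25 d=47 * → l++
[1,12] -8+39=31 d=41 * → l++
[2,12] -6+39=33 d=39 * → l++
[3,12] -2+39=37 d=35 * → l++
[4,12] -1+39=38 d=34 * → l++
[5,12] 6+39=45 d=27 * → l++

l=6, r=12, best |Δ|=27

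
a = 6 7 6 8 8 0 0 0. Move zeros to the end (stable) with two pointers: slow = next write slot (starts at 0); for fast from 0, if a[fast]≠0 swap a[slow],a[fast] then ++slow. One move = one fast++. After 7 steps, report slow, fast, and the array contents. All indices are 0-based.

slow=0 fast=0: a[fast]=6≠0 swap→a[0]=6, slow++,fast++
slow=1 fast=1: a[fast]=7≠0 swap→a[1]=7, slow++,fast++
slow=2 fast=2: a[fast]=6≠0 swap→a[2]=6, slow++,fast++
slow=3 fast=3: a[fast]=8≠0 swap→a[3]=8, slow++,fast++
slow=4 fast=4: a[fast]=8≠0 swap→a[4]=8, slow++,fast++
slow=5 fast=5: a[fast]=0, fast++
slow=5 fast=6: a[fast]=0, fast++

slow=5, fast=7, a=[6, 7, 6, 8, 8, 0, 0, 0]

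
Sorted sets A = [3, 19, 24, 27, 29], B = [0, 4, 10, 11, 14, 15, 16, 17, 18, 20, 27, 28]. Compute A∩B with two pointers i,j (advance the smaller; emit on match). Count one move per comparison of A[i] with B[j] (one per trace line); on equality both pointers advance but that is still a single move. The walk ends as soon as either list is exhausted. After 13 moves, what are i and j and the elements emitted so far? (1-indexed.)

[i=1,j=1] 3>0 → j++
[i=1,j=2] 3<4 → i++
[i=2,j=2] 19>4 → j++
[i=2,j=3] 19>10 → j++
[i=2,j=4] 19>11 → j++
[i=2,j=5] 19>14 → j++
[i=2,j=6] 19>15 → j++
[i=2,j=7] 19>16 → j++
[i=2,j=8] 19>17 → j++
[i=2,j=9] 19>18 → j++
[i=2,j=10] 19<20 → i++
[i=3,j=10] 24>20 → j++
[i=3,j=11] 24<27 → i++

i=4, j=11, emitted=[]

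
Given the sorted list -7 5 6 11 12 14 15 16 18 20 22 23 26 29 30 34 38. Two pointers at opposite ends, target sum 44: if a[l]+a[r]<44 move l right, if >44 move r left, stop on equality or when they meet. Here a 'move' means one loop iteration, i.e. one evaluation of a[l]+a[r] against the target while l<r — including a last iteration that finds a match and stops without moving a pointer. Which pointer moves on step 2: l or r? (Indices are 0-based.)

[0,16] -7+38=31 <44 → l++
[1,16] 5+38=43 <44 → l++

l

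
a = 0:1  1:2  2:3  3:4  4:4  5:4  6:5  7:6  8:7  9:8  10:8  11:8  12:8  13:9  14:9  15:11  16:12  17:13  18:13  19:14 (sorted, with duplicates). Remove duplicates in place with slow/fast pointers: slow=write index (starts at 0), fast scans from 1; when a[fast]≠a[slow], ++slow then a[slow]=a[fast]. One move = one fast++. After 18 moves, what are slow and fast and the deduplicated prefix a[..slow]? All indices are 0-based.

slow=11, fast=19, prefix=[1, 2, 3, 4, 5, 6, 7, 8, 9, 11, 12, 13]

slow=0 fast=1: a[fast]=2≠a[slow]=1 write a[1]=2, slow++,fast++
slow=1 fast=2: a[fast]=3≠a[slow]=2 write a[2]=3, slow++,fast++
slow=2 fast=3: a[fast]=4≠a[slow]=3 write a[3]=4, slow++,fast++
slow=3 fast=4: a[fast]=4=a[slow] dup, fast++
slow=3 fast=5: a[fast]=4=a[slow] dup, fast++
slow=3 fast=6: a[fast]=5≠a[slow]=4 write a[4]=5, slow++,fast++
slow=4 fast=7: a[fast]=6≠a[slow]=5 write a[5]=6, slow++,fast++
slow=5 fast=8: a[fast]=7≠a[slow]=6 write a[6]=7, slow++,fast++
slow=6 fast=9: a[fast]=8≠a[slow]=7 write a[7]=8, slow++,fast++
slow=7 fast=10: a[fast]=8=a[slow] dup, fast++
slow=7 fast=11: a[fast]=8=a[slow] dup, fast++
slow=7 fast=12: a[fast]=8=a[slow] dup, fast++
slow=7 fast=13: a[fast]=9≠a[slow]=8 write a[8]=9, slow++,fast++
slow=8 fast=14: a[fast]=9=a[slow] dup, fast++
slow=8 fast=15: a[fast]=11≠a[slow]=9 write a[9]=11, slow++,fast++
slow=9 fast=16: a[fast]=12≠a[slow]=11 write a[10]=12, slow++,fast++
slow=10 fast=17: a[fast]=13≠a[slow]=12 write a[11]=13, slow++,fast++
slow=11 fast=18: a[fast]=13=a[slow] dup, fast++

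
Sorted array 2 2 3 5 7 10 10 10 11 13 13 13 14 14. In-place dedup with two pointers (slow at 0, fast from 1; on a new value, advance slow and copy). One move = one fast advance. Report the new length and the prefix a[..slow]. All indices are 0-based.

slow=0 fast=1: a[fast]=2=a[slow] dup, fast++
slow=0 fast=2: a[fast]=3≠a[slow]=2 write a[1]=3, slow++,fast++
slow=1 fast=3: a[fast]=5≠a[slow]=3 write a[2]=5, slow++,fast++
slow=2 fast=4: a[fast]=7≠a[slow]=5 write a[3]=7, slow++,fast++
slow=3 fast=5: a[fast]=10≠a[slow]=7 write a[4]=10, slow++,fast++
slow=4 fast=6: a[fast]=10=a[slow] dup, fast++
slow=4 fast=7: a[fast]=10=a[slow] dup, fast++
slow=4 fast=8: a[fast]=11≠a[slow]=10 write a[5]=11, slow++,fast++
slow=5 fast=9: a[fast]=13≠a[slow]=11 write a[6]=13, slow++,fast++
slow=6 fast=10: a[fast]=13=a[slow] dup, fast++
slow=6 fast=11: a[fast]=13=a[slow] dup, fast++
slow=6 fast=12: a[fast]=14≠a[slow]=13 write a[7]=14, slow++,fast++
slow=7 fast=13: a[fast]=14=a[slow] dup, fast++

length 8; prefix = [2, 3, 5, 7, 10, 11, 13, 14]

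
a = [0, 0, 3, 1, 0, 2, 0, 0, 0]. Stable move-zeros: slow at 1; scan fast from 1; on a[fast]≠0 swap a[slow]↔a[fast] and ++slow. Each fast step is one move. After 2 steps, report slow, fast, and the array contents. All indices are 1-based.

(s=1,f=1) a[fast]=0 → fast++
(s=1,f=2) a[fast]=0 → fast++

slow=1, fast=3, a=[0, 0, 3, 1, 0, 2, 0, 0, 0]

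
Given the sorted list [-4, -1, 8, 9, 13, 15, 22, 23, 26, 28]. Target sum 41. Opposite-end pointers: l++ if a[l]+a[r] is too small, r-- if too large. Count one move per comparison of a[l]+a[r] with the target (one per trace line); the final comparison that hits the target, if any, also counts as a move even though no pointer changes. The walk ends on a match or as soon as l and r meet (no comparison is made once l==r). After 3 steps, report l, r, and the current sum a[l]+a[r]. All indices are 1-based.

l=4, r=10, sum=37

l=1 r=10: -4+28=24 <41, l++
l=2 r=10: -1+28=27 <41, l++
l=3 r=10: 8+28=36 <41, l++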